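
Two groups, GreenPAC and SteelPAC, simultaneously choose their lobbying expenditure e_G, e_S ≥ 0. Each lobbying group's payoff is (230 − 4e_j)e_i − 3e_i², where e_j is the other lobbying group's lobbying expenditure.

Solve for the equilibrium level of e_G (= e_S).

23

GreenPAC's payoff is (230 − 4e_S)e_G − 3e_G².
∂π/∂e_G = 230 − 4e_S − 6e_G = 0, so e_G = 115/3 − (2/3)e_S.
Setting e_G = e_S in the reaction function: e_G = 115/3 − (2/3)e_G, so e_G = (115/3) / (5/3) = 23.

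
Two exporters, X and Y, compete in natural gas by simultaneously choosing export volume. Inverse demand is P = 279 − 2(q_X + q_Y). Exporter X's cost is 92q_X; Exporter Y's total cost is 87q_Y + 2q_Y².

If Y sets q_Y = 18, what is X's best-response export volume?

37.75

Exporter X's profit: π = q_X(279 − 2(q_X + q_Y)) − 92q_X.
∂π/∂q_X = 187 − 4q_X − 2q_Y = 0, so q_X = 46.75 − 0.5q_Y.
At q_Y = 18: q_X = 46.75 − 0.5·18 = 37.75.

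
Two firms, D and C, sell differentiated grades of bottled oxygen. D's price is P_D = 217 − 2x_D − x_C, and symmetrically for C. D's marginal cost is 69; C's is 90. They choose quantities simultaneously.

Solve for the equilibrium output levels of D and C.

Firm D's profit: π = x_D(217 − 2x_D − x_C) − 69x_D.
∂π/∂x_D = 148 − 4x_D − x_C = 0 ⇒ x_D = 37 − 0.25x_C.
Similarly x_C = 31.75 − 0.25x_D.
Solving the two reaction functions simultaneously: (1 − (−0.25)(−0.25))x_D = 37 − 0.25·31.75, so 0.9375x_D = 29.0625 and x_D = 31.
Then x_C = 31.75 − 0.25·31 = 24.

31, 24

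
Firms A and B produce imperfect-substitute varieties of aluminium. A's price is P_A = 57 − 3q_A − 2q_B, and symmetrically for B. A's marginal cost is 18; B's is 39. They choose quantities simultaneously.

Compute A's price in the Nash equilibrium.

Firm A's profit: π = q_A(57 − 3q_A − 2q_B) − 18q_A.
∂π/∂q_A = 39 − 6q_A − 2q_B = 0 ⇒ q_A = 6.5 − (1/3)q_B.
Similarly q_B = 3 − (1/3)q_A.
Solving the two reaction functions simultaneously: (1 − (−1/3)(−1/3))q_A = 6.5 − (1/3)·3, so (8/9)q_A = 5.5 and q_A = 6.1875.
Then q_B = 3 − (1/3)·6.1875 = 0.9375.
P_A = 57 − 3·6.1875 − 2·0.9375 = 36.5625.

36.5625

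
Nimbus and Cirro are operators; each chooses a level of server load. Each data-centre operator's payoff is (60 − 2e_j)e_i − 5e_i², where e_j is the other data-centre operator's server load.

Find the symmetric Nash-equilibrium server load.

Nimbus's payoff is (60 − 2e_C)e_N − 5e_N².
∂π/∂e_N = 60 − 2e_C − 10e_N = 0, so e_N = 6 − 0.2e_C.
The game is symmetric, so in equilibrium e_C = e_N: the reaction function gives 1.2e_N = 6, hence e_N = 5.

5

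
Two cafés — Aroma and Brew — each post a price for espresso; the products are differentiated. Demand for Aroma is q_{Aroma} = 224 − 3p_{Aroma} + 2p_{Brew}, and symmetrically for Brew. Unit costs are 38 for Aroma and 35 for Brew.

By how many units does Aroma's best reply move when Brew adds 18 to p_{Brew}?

6

Aroma's profit: π = (p_{Aroma} − 38)(224 − 3p_{Aroma} + 2p_{Brew}).
∂π/∂p_{Aroma} = 338 − 6p_{Aroma} + 2p_{Brew} = 0 ⇒ p_{Aroma} = 169/3 + (1/3)p_{Brew}.
The reaction-function slope is 1/3, so an 18-unit rise in p_{Brew} moves p_{Aroma} by 1/3 × 18 = 6. Aroma's best response rises — the actions are strategic complements.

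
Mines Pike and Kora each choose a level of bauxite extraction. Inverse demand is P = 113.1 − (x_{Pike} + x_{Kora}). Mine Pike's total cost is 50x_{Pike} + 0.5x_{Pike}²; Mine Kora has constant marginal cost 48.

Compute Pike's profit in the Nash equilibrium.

223.9926

Mine Pike's profit: π = x_{Pike}(113.1 − (x_{Pike} + x_{Kora})) − 50x_{Pike} − 0.5x_{Pike}².
∂π/∂x_{Pike} = 63.1 − 3x_{Pike} − x_{Kora} = 0, so x_{Pike} = 631/30 − (1/3)x_{Kora}.
For Kora: ∂π/∂x_{Kora} = 65.1 − 2x_{Kora} − x_{Pike} = 0 ⇒ x_{Kora} = 32.55 − 0.5x_{Pike}.
Substituting the second reaction function into the first: x_{Pike} = 631/30 − (1/3)(32.55 − 0.5x_{Pike}), which gives (5/6)x_{Pike} = 611/60 ⇒ x_{Pike} = 12.22.
Then x_{Kora} = 32.55 − 0.5·12.22 = 26.44.
Price P = 113.1 − 38.66 = 74.44.
Pike's profit: (74.44 − 50)·12.22 − 0.5(12.22)² = 223.9926.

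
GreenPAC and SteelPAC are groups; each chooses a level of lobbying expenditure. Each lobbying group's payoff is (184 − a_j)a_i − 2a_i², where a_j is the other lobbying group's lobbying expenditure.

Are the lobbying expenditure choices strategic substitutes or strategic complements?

GreenPAC's payoff is (184 − a_S)a_G − 2a_G².
∂π/∂a_G = 184 − a_S − 4a_G = 0, so a_G = 46 − 0.25a_S.
The best-response slope da_G/da_S = −0.25 < 0: the reaction function is downward-sloping, so the choices are strategic substitutes.

strategic substitutes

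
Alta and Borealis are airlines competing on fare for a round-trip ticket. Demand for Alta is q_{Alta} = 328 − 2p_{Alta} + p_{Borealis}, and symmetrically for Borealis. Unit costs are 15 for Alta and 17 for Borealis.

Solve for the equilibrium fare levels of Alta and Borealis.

Alta's profit: π = (p_{Alta} − 15)(328 − 2p_{Alta} + p_{Borealis}).
∂π/∂p_{Alta} = 358 − 4p_{Alta} + p_{Borealis} = 0 ⇒ p_{Alta} = 89.5 + 0.25p_{Borealis}.
Similarly p_{Borealis} = 90.5 + 0.25p_{Alta}.
Plugging p_{Borealis} into Alta's best response: p_{Alta} = 89.5 + 0.25(90.5 + 0.25p_{Alta}) ⇒ 0.9375p_{Alta} = 112.125, so p_{Alta} = 119.6.
Then p_{Borealis} = 90.5 + 0.25·119.6 = 120.4.

119.6, 120.4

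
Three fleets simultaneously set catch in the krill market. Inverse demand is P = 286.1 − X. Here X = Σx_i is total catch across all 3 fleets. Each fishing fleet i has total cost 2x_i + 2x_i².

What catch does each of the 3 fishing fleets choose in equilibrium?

35.5125

A representative fishing fleet's profit is π_i = x_i(286.1 − X) − 2x_i − 2x_i², with X = x_i + Σ_{j≠i} x_j.
First-order condition: 284.1 − 6x_i − Σ_{j≠i} x_j = 0.
Imposing symmetry (x_j = x for all j) turns Σ_{j≠i} x_j into 2x, so 284.1 = 8x and x = 35.5125.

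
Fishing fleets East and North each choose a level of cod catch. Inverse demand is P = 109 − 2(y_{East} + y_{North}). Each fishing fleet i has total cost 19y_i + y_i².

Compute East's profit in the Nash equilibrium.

Fishing fleet East's profit: π = y_{East}(109 − 2(y_{East} + y_{North})) − 19y_{East} − y_{East}².
∂π/∂y_{East} = 90 − 6y_{East} − 2y_{North} = 0, so y_{East} = 15 − (1/3)y_{North}.
By symmetry y_{North} = y_{East}; substituting into the reaction function, (4/3)y_{East} = 15 and y_{East} = 11.25.
Price P = 109 − 2·22.5 = 64.
East's profit: (64 − 19)·11.25 − (11.25)² = 379.6875.

379.6875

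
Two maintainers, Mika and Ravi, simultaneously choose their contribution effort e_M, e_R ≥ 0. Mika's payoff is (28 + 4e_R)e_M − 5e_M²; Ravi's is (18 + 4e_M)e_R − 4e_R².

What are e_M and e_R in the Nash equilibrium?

Expanding Mika's payoff: 28e_M + 4e_Re_M − 5e_M².
∂π/∂e_M = 28 + 4e_R − 10e_M = 0, so e_M = 2.8 + 0.4e_R.
Likewise for Ravi: e_R = 2.25 + 0.5e_M.
Substituting the second reaction function into the first: e_M = 2.8 + 0.4(2.25 + 0.5e_M), which gives 0.8e_M = 3.7 ⇒ e_M = 4.625.
Then e_R = 2.25 + 0.5·4.625 = 4.5625.

4.625, 4.5625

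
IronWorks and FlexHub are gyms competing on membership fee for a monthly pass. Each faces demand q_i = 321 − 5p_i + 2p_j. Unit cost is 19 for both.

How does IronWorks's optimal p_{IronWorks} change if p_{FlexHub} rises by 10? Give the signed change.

2

IronWorks's profit: π = (p_{IronWorks} − 19)(321 − 5p_{IronWorks} + 2p_{FlexHub}).
∂π/∂p_{IronWorks} = 416 − 10p_{IronWorks} + 2p_{FlexHub} = 0 ⇒ p_{IronWorks} = 41.6 + 0.2p_{FlexHub}.
The reaction-function slope is 0.2, so a 10-unit rise in p_{FlexHub} moves p_{IronWorks} by 0.2 × 10 = 2. IronWorks's best response rises — the actions are strategic complements.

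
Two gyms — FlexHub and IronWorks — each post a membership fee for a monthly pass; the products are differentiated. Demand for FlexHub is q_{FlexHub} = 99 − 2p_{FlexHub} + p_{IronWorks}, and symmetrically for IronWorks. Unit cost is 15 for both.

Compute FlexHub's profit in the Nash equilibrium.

1568

FlexHub's profit: π = (p_{FlexHub} − 15)(99 − 2p_{FlexHub} + p_{IronWorks}).
∂π/∂p_{FlexHub} = 129 − 4p_{FlexHub} + p_{IronWorks} = 0 ⇒ p_{FlexHub} = 32.25 + 0.25p_{IronWorks}.
The game is symmetric, so in equilibrium p_{IronWorks} = p_{FlexHub}: the reaction function gives 0.75p_{FlexHub} = 32.25, hence p_{FlexHub} = 43.
q_{FlexHub} = 99 − 2·43 + 43 = 56.
Profit = (43 − 15)·56 = 1568.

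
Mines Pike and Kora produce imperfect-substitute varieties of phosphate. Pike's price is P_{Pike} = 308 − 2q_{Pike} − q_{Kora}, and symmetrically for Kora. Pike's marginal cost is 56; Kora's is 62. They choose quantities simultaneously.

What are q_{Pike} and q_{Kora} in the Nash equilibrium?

50.8, 48.8

Mine Pike's profit: π = q_{Pike}(308 − 2q_{Pike} − q_{Kora}) − 56q_{Pike}.
∂π/∂q_{Pike} = 252 − 4q_{Pike} − q_{Kora} = 0 ⇒ q_{Pike} = 63 − 0.25q_{Kora}.
Similarly q_{Kora} = 61.5 − 0.25q_{Pike}.
Plugging q_{Kora} into Pike's best response: q_{Pike} = 63 − 0.25(61.5 − 0.25q_{Pike}) ⇒ 0.9375q_{Pike} = 47.625, so q_{Pike} = 50.8.
Then q_{Kora} = 61.5 − 0.25·50.8 = 48.8.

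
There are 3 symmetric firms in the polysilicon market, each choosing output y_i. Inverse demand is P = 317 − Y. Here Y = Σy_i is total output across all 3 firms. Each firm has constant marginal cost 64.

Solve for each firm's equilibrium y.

A representative firm's profit is π_i = y_i(317 − Y) − 64y_i, with Y = y_i + Σ_{j≠i} y_j.
First-order condition: 253 − 2y_i − Σ_{j≠i} y_j = 0.
With identical firms, set every y_j = y: then 253 − 2y − 2y = 0, i.e. y = 253/4 = 63.25.

63.25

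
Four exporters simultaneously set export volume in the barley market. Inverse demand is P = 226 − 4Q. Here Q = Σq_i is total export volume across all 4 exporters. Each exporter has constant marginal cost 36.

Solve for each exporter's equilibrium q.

A representative exporter's profit is π_i = q_i(226 − 4Q) − 36q_i, with Q = q_i + Σ_{j≠i} q_j.
First-order condition: 190 − 8q_i − 4Σ_{j≠i} q_j = 0.
Imposing symmetry (q_j = q for all j) turns Σ_{j≠i} q_j into 3q, so 190 = 20q and q = 9.5.

9.5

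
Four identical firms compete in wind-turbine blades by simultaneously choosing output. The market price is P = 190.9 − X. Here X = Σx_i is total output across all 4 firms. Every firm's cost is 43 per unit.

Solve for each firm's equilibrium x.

A representative firm's profit is π_i = x_i(190.9 − X) − 43x_i, with X = x_i + Σ_{j≠i} x_j.
First-order condition: 147.9 − 2x_i − Σ_{j≠i} x_j = 0.
With identical firms, set every x_j = x: then 147.9 − 2x − 3x = 0, i.e. x = 147.9/5 = 29.58.

29.58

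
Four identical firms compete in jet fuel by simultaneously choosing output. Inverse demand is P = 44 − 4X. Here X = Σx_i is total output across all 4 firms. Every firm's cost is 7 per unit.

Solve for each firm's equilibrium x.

A representative firm's profit is π_i = x_i(44 − 4X) − 7x_i, with X = x_i + Σ_{j≠i} x_j.
First-order condition: 37 − 8x_i − 4Σ_{j≠i} x_j = 0.
Imposing symmetry (x_j = x for all j) turns Σ_{j≠i} x_j into 3x, so 37 = 20x and x = 1.85.

1.85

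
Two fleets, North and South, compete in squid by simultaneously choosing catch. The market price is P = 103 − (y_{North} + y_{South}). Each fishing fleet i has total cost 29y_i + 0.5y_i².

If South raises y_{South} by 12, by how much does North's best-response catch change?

-4

Fishing fleet North's profit: π = y_{North}(103 − (y_{North} + y_{South})) − 29y_{North} − 0.5y_{North}².
∂π/∂y_{North} = 74 − 3y_{North} − y_{South} = 0, so y_{North} = 74/3 − (1/3)y_{South}.
The reaction-function slope is −1/3, so a 12-unit rise in y_{South} moves y_{North} by −1/3 × 12 = −4. North's best response falls — the actions are strategic substitutes.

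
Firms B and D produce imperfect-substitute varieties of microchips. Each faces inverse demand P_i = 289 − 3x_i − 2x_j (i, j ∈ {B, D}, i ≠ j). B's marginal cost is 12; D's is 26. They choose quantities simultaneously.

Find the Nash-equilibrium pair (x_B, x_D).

35.5, 32

Firm B's profit: π = x_B(289 − 3x_B − 2x_D) − 12x_B.
∂π/∂x_B = 277 − 6x_B − 2x_D = 0 ⇒ x_B = 277/6 − (1/3)x_D.
Similarly x_D = 263/6 − (1/3)x_B.
Substituting the second reaction function into the first: x_B = 277/6 − (1/3)(263/6 − (1/3)x_B), which gives (8/9)x_B = 284/9 ⇒ x_B = 35.5.
Then x_D = 263/6 − (1/3)·35.5 = 32.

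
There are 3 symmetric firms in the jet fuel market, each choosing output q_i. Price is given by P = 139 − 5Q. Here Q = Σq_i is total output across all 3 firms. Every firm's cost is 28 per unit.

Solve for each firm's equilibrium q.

A representative firm's profit is π_i = q_i(139 − 5Q) − 28q_i, with Q = q_i + Σ_{j≠i} q_j.
First-order condition: 111 − 10q_i − 5Σ_{j≠i} q_j = 0.
In a symmetric equilibrium every firm chooses the same q, so Σ_{j≠i} q_j = 2q. The condition becomes 111 − 20q = 0, giving q = 111/20 = 5.55.

5.55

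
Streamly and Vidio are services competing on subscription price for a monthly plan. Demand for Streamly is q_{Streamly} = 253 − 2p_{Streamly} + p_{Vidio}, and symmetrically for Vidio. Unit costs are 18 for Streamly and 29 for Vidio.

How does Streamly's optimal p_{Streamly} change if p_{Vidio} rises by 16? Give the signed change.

Streamly's profit: π = (p_{Streamly} − 18)(253 − 2p_{Streamly} + p_{Vidio}).
∂π/∂p_{Streamly} = 289 − 4p_{Streamly} + p_{Vidio} = 0 ⇒ p_{Streamly} = 72.25 + 0.25p_{Vidio}.
The reaction-function slope is 0.25, so a 16-unit rise in p_{Vidio} moves p_{Streamly} by 0.25 × 16 = 4. Streamly's best response rises — the actions are strategic complements.

4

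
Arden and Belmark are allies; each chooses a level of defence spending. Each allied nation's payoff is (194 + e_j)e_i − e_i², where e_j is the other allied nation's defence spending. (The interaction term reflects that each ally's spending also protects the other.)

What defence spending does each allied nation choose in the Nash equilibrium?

Arden's payoff is (194 + e_B)e_A − e_A².
∂π/∂e_A = 194 + e_B − 2e_A = 0, so e_A = 97 + 0.5e_B.
The game is symmetric, so in equilibrium e_B = e_A: the reaction function gives 0.5e_A = 97, hence e_A = 194.

194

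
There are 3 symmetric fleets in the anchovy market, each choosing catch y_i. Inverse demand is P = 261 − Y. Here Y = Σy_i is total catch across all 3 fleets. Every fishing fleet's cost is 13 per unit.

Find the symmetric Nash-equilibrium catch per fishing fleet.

A representative fishing fleet's profit is π_i = y_i(261 − Y) − 13y_i, with Y = y_i + Σ_{j≠i} y_j.
First-order condition: 248 − 2y_i − Σ_{j≠i} y_j = 0.
With identical fishing fleets, set every y_j = y: then 248 − 2y − 2y = 0, i.e. y = 248/4 = 62.

62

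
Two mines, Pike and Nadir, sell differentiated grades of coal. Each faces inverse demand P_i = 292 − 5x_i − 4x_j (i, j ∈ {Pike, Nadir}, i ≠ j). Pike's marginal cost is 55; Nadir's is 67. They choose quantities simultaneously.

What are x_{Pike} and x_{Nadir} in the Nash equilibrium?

17.5, 15.5

Mine Pike's profit: π = x_{Pike}(292 − 5x_{Pike} − 4x_{Nadir}) − 55x_{Pike}.
∂π/∂x_{Pike} = 237 − 10x_{Pike} − 4x_{Nadir} = 0 ⇒ x_{Pike} = 23.7 − 0.4x_{Nadir}.
Similarly x_{Nadir} = 22.5 − 0.4x_{Pike}.
Substituting the second reaction function into the first: x_{Pike} = 23.7 − 0.4(22.5 − 0.4x_{Pike}), which gives 0.84x_{Pike} = 14.7 ⇒ x_{Pike} = 17.5.
Then x_{Nadir} = 22.5 − 0.4·17.5 = 15.5.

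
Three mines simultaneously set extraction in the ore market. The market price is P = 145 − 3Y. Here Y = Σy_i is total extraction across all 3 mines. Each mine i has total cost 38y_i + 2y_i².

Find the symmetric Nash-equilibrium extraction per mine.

A representative mine's profit is π_i = y_i(145 − 3Y) − 38y_i − 2y_i², with Y = y_i + Σ_{j≠i} y_j.
First-order condition: 107 − 10y_i − 3Σ_{j≠i} y_j = 0.
Imposing symmetry (y_j = y for all j) turns Σ_{j≠i} y_j into 2y, so 107 = 16y and y = 6.6875.

6.6875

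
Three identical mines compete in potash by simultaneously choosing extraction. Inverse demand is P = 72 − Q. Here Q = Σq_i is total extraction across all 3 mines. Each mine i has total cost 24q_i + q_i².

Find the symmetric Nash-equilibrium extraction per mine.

A representative mine's profit is π_i = q_i(72 − Q) − 24q_i − q_i², with Q = q_i + Σ_{j≠i} q_j.
First-order condition: 48 − 4q_i − Σ_{j≠i} q_j = 0.
Imposing symmetry (q_j = q for all j) turns Σ_{j≠i} q_j into 2q, so 48 = 6q and q = 8.

8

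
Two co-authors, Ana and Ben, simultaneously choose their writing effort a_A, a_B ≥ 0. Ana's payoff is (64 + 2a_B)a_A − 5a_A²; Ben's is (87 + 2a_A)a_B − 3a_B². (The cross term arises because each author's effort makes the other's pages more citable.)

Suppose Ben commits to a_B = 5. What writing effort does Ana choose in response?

7.4

Expanding Ana's payoff: 64a_A + 2a_Ba_A − 5a_A².
∂π/∂a_A = 64 + 2a_B − 10a_A = 0, so a_A = 6.4 + 0.2a_B.
At a_B = 5: a_A = 6.4 + 0.2·5 = 7.4.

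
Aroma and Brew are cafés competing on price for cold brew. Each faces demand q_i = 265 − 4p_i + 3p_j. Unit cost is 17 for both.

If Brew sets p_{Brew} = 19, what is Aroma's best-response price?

48.75

Aroma's profit: π = (p_{Aroma} − 17)(265 − 4p_{Aroma} + 3p_{Brew}).
∂π/∂p_{Aroma} = 333 − 8p_{Aroma} + 3p_{Brew} = 0 ⇒ p_{Aroma} = 41.625 + 0.375p_{Brew}.
At p_{Brew} = 19: p_{Aroma} = 41.625 + 0.375·19 = 48.75.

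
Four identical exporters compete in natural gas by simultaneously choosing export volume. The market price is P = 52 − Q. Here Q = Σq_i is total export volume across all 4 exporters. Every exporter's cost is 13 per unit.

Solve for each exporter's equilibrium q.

7.8

A representative exporter's profit is π_i = q_i(52 − Q) − 13q_i, with Q = q_i + Σ_{j≠i} q_j.
First-order condition: 39 − 2q_i − Σ_{j≠i} q_j = 0.
Imposing symmetry (q_j = q for all j) turns Σ_{j≠i} q_j into 3q, so 39 = 5q and q = 7.8.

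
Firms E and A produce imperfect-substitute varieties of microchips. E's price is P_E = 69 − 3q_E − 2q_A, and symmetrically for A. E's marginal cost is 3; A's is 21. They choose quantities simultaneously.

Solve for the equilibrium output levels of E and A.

Firm E's profit: π = q_E(69 − 3q_E − 2q_A) − 3q_E.
∂π/∂q_E = 66 − 6q_E − 2q_A = 0 ⇒ q_E = 11 − (1/3)q_A.
Similarly q_A = 8 − (1/3)q_E.
Plugging q_A into E's best response: q_E = 11 − (1/3)(8 − (1/3)q_E) ⇒ (8/9)q_E = 25/3, so q_E = 9.375.
Then q_A = 8 − (1/3)·9.375 = 4.875.

9.375, 4.875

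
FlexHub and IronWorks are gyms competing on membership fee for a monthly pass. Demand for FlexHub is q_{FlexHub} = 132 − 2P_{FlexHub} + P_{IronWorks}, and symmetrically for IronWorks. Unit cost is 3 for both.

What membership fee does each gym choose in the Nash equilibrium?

FlexHub's profit: π = (P_{FlexHub} − 3)(132 − 2P_{FlexHub} + P_{IronWorks}).
∂π/∂P_{FlexHub} = 138 − 4P_{FlexHub} + P_{IronWorks} = 0 ⇒ P_{FlexHub} = 34.5 + 0.25P_{IronWorks}.
The game is symmetric, so in equilibrium P_{IronWorks} = P_{FlexHub}: the reaction function gives 0.75P_{FlexHub} = 34.5, hence P_{FlexHub} = 46.

46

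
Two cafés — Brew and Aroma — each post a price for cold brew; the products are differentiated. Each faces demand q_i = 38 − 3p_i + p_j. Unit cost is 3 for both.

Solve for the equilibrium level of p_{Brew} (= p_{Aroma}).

Brew's profit: π = (p_{Brew} − 3)(38 − 3p_{Brew} + p_{Aroma}).
∂π/∂p_{Brew} = 47 − 6p_{Brew} + p_{Aroma} = 0 ⇒ p_{Brew} = 47/6 + (1/6)p_{Aroma}.
By symmetry p_{Aroma} = p_{Brew}; substituting into the reaction function, (5/6)p_{Brew} = 47/6 and p_{Brew} = 9.4.

9.4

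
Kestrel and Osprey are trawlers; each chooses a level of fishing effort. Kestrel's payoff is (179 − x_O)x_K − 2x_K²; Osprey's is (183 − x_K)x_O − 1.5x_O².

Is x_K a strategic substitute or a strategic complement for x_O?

Expanding Kestrel's payoff: 179x_K − x_Ox_K − 2x_K².
∂π/∂x_K = 179 − x_O − 4x_K = 0, so x_K = 44.75 − 0.25x_O.
The best-response slope dx_K/dx_O = −0.25 < 0: the reaction function is downward-sloping, so the choices are strategic substitutes.

strategic substitutes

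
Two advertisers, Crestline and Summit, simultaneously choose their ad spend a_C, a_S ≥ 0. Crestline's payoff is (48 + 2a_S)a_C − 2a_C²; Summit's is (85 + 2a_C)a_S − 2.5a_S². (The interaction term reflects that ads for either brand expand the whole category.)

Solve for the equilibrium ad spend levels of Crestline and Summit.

25.625, 27.25

Expanding Crestline's payoff: 48a_C + 2a_Sa_C − 2a_C².
∂π/∂a_C = 48 + 2a_S − 4a_C = 0, so a_C = 12 + 0.5a_S.
Likewise for Summit: a_S = 17 + 0.4a_C.
Substituting the second reaction function into the first: a_C = 12 + 0.5(17 + 0.4a_C), which gives 0.8a_C = 20.5 ⇒ a_C = 25.625.
Then a_S = 17 + 0.4·25.625 = 27.25.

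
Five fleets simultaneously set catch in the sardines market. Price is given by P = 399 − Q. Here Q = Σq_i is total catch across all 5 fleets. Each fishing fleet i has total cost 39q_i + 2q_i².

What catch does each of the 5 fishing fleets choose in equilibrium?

36

A representative fishing fleet's profit is π_i = q_i(399 − Q) − 39q_i − 2q_i², with Q = q_i + Σ_{j≠i} q_j.
First-order condition: 360 − 6q_i − Σ_{j≠i} q_j = 0.
Imposing symmetry (q_j = q for all j) turns Σ_{j≠i} q_j into 4q, so 360 = 10q and q = 36.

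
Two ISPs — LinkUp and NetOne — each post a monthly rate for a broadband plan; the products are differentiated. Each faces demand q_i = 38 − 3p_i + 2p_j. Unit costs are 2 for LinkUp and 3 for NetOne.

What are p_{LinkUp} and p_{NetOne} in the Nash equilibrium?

11.1875, 11.5625

LinkUp's profit: π = (p_{LinkUp} − 2)(38 − 3p_{LinkUp} + 2p_{NetOne}).
∂π/∂p_{LinkUp} = 44 − 6p_{LinkUp} + 2p_{NetOne} = 0 ⇒ p_{LinkUp} = 22/3 + (1/3)p_{NetOne}.
Similarly p_{NetOne} = 47/6 + (1/3)p_{LinkUp}.
Plugging p_{NetOne} into LinkUp's best response: p_{LinkUp} = 22/3 + (1/3)(47/6 + (1/3)p_{LinkUp}) ⇒ (8/9)p_{LinkUp} = 179/18, so p_{LinkUp} = 11.1875.
Then p_{NetOne} = 47/6 + (1/3)·11.1875 = 11.5625.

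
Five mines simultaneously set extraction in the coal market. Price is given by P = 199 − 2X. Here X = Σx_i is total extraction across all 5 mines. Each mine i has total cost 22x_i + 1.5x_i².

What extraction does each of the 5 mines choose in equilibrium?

A representative mine's profit is π_i = x_i(199 − 2X) − 22x_i − 1.5x_i², with X = x_i + Σ_{j≠i} x_j.
First-order condition: 177 − 7x_i − 2Σ_{j≠i} x_j = 0.
With identical mines, set every x_j = x: then 177 − 7x − 8x = 0, i.e. x = 177/15 = 11.8.

11.8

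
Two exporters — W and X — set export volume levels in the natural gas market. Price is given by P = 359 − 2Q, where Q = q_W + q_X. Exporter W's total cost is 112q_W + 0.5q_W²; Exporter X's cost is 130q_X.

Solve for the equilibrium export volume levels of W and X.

Exporter W's profit: π = q_W(359 − 2(q_W + q_X)) − 112q_W − 0.5q_W².
∂π/∂q_W = 247 − 5q_W − 2q_X = 0, so q_W = 49.4 − 0.4q_X.
For X: ∂π/∂q_X = 229 − 4q_X − 2q_W = 0 ⇒ q_X = 57.25 − 0.5q_W.
Plugging q_X into W's best response: q_W = 49.4 − 0.4(57.25 − 0.5q_W) ⇒ 0.8q_W = 26.5, so q_W = 33.125.
Then q_X = 57.25 − 0.5·33.125 = 40.6875.

33.125, 40.6875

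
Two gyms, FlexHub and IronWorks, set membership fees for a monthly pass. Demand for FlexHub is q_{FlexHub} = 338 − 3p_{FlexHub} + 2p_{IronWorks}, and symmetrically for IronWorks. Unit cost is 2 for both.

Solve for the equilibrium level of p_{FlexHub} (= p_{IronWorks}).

86

FlexHub's profit: π = (p_{FlexHub} − 2)(338 − 3p_{FlexHub} + 2p_{IronWorks}).
∂π/∂p_{FlexHub} = 344 − 6p_{FlexHub} + 2p_{IronWorks} = 0 ⇒ p_{FlexHub} = 172/3 + (1/3)p_{IronWorks}.
The game is symmetric, so in equilibrium p_{IronWorks} = p_{FlexHub}: the reaction function gives (2/3)p_{FlexHub} = 172/3, hence p_{FlexHub} = 86.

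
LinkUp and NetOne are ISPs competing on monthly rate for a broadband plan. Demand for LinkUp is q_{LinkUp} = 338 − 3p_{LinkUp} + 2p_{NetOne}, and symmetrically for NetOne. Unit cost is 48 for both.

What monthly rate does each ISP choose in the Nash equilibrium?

LinkUp's profit: π = (p_{LinkUp} − 48)(338 − 3p_{LinkUp} + 2p_{NetOne}).
∂π/∂p_{LinkUp} = 482 − 6p_{LinkUp} + 2p_{NetOne} = 0 ⇒ p_{LinkUp} = 241/3 + (1/3)p_{NetOne}.
Setting p_{LinkUp} = p_{NetOne} in the reaction function: p_{LinkUp} = 241/3 + (1/3)p_{LinkUp}, so p_{LinkUp} = (241/3) / (2/3) = 120.5.

120.5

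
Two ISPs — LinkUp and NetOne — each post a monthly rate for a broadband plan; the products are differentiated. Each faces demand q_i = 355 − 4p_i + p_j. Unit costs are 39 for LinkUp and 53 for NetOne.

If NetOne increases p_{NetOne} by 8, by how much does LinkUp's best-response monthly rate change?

LinkUp's profit: π = (p_{LinkUp} − 39)(355 − 4p_{LinkUp} + p_{NetOne}).
∂π/∂p_{LinkUp} = 511 − 8p_{LinkUp} + p_{NetOne} = 0 ⇒ p_{LinkUp} = 63.875 + 0.125p_{NetOne}.
The reaction-function slope is 0.125, so an 8-unit rise in p_{NetOne} moves p_{LinkUp} by 0.125 × 8 = 1. LinkUp's best response rises — the actions are strategic complements.

1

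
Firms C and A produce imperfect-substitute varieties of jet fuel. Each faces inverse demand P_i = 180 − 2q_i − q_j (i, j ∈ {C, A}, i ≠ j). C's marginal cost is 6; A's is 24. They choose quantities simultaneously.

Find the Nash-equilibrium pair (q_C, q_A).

Firm C's profit: π = q_C(180 − 2q_C − q_A) − 6q_C.
∂π/∂q_C = 174 − 4q_C − q_A = 0 ⇒ q_C = 43.5 − 0.25q_A.
Similarly q_A = 39 − 0.25q_C.
Plugging q_A into C's best response: q_C = 43.5 − 0.25(39 − 0.25q_C) ⇒ 0.9375q_C = 33.75, so q_C = 36.
Then q_A = 39 − 0.25·36 = 30.

36, 30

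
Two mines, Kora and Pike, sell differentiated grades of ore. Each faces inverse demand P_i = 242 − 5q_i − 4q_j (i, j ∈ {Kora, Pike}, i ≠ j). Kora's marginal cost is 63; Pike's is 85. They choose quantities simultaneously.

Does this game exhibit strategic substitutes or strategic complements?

Mine Kora's profit: π = q_{Kora}(242 − 5q_{Kora} − 4q_{Pike}) − 63q_{Kora}.
∂π/∂q_{Kora} = 179 − 10q_{Kora} − 4q_{Pike} = 0 ⇒ q_{Kora} = 17.9 − 0.4q_{Pike}.
The best-response slope dq_{Kora}/dq_{Pike} = −0.4 < 0: the reaction function is downward-sloping, so the choices are strategic substitutes.

strategic substitutes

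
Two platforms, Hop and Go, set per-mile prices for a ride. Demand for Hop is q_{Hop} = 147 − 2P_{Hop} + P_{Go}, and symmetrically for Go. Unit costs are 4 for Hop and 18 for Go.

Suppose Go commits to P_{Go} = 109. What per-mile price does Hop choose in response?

66

Hop's profit: π = (P_{Hop} − 4)(147 − 2P_{Hop} + P_{Go}).
∂π/∂P_{Hop} = 155 − 4P_{Hop} + P_{Go} = 0 ⇒ P_{Hop} = 38.75 + 0.25P_{Go}.
At P_{Go} = 109: P_{Hop} = 38.75 + 0.25·109 = 66.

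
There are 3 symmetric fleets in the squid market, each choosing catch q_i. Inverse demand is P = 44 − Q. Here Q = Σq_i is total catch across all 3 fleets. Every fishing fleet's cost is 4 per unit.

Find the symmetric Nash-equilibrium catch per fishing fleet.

A representative fishing fleet's profit is π_i = q_i(44 − Q) − 4q_i, with Q = q_i + Σ_{j≠i} q_j.
First-order condition: 40 − 2q_i − Σ_{j≠i} q_j = 0.
Imposing symmetry (q_j = q for all j) turns Σ_{j≠i} q_j into 2q, so 40 = 4q and q = 10.

10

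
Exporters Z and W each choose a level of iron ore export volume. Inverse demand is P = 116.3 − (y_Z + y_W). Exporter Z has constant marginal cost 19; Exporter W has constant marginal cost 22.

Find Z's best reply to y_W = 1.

48.15

Exporter Z's profit: π = y_Z(116.3 − (y_Z + y_W)) − 19y_Z.
∂π/∂y_Z = 97.3 − 2y_Z − y_W = 0, so y_Z = 48.65 − 0.5y_W.
At y_W = 1: y_Z = 48.65 − 0.5·1 = 48.15.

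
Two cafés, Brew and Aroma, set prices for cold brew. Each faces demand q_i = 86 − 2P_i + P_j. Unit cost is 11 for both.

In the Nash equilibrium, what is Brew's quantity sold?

50

Brew's profit: π = (P_{Brew} − 11)(86 − 2P_{Brew} + P_{Aroma}).
∂π/∂P_{Brew} = 108 − 4P_{Brew} + P_{Aroma} = 0 ⇒ P_{Brew} = 27 + 0.25P_{Aroma}.
Setting P_{Brew} = P_{Aroma} in the reaction function: P_{Brew} = 27 + 0.25P_{Brew}, so P_{Brew} = 27 / 0.75 = 36.
q_{Brew} = 86 − 2·36 + 36 = 50.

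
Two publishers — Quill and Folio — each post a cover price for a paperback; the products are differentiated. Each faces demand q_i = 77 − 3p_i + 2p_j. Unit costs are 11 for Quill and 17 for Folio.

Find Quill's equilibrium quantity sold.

Quill's profit: π = (p_{Quill} − 11)(77 − 3p_{Quill} + 2p_{Folio}).
∂π/∂p_{Quill} = 110 − 6p_{Quill} + 2p_{Folio} = 0 ⇒ p_{Quill} = 55/3 + (1/3)p_{Folio}.
Similarly p_{Folio} = 64/3 + (1/3)p_{Quill}.
Substituting the second reaction function into the first: p_{Quill} = 55/3 + (1/3)(64/3 + (1/3)p_{Quill}), which gives (8/9)p_{Quill} = 229/9 ⇒ p_{Quill} = 28.625.
Then p_{Folio} = 64/3 + (1/3)·28.625 = 30.875.
q_{Quill} = 77 − 3·28.625 + 2·30.875 = 52.875.

52.875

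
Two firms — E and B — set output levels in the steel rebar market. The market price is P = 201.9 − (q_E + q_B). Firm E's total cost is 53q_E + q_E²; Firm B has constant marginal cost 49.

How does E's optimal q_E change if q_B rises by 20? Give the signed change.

Firm E's profit: π = q_E(201.9 − (q_E + q_B)) − 53q_E − q_E².
∂π/∂q_E = 148.9 − 4q_E − q_B = 0, so q_E = 37.225 − 0.25q_B.
The reaction-function slope is −0.25, so a 20-unit rise in q_B moves q_E by −0.25 × 20 = −5. E's best response falls — the actions are strategic substitutes.

-5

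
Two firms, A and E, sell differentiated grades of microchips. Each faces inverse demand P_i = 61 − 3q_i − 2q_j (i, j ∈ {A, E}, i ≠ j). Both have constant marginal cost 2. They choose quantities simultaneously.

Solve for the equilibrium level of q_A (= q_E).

Firm A's profit: π = q_A(61 − 3q_A − 2q_E) − 2q_A.
∂π/∂q_A = 59 − 6q_A − 2q_E = 0 ⇒ q_A = 59/6 − (1/3)q_E.
Setting q_A = q_E in the reaction function: q_A = 59/6 − (1/3)q_A, so q_A = (59/6) / (4/3) = 7.375.

7.375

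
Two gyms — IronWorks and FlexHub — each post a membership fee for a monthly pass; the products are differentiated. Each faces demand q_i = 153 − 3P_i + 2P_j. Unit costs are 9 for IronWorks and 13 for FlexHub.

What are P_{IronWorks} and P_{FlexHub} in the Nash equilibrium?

IronWorks's profit: π = (P_{IronWorks} − 9)(153 − 3P_{IronWorks} + 2P_{FlexHub}).
∂π/∂P_{IronWorks} = 180 − 6P_{IronWorks} + 2P_{FlexHub} = 0 ⇒ P_{IronWorks} = 30 + (1/3)P_{FlexHub}.
Similarly P_{FlexHub} = 32 + (1/3)P_{IronWorks}.
Plugging P_{FlexHub} into IronWorks's best response: P_{IronWorks} = 30 + (1/3)(32 + (1/3)P_{IronWorks}) ⇒ (8/9)P_{IronWorks} = 122/3, so P_{IronWorks} = 45.75.
Then P_{FlexHub} = 32 + (1/3)·45.75 = 47.25.

45.75, 47.25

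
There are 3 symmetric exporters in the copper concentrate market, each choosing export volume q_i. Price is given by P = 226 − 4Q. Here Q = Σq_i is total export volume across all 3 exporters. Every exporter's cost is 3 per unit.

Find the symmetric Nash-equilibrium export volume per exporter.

A representative exporter's profit is π_i = q_i(226 − 4Q) − 3q_i, with Q = q_i + Σ_{j≠i} q_j.
First-order condition: 223 − 8q_i − 4Σ_{j≠i} q_j = 0.
With identical exporters, set every q_j = q: then 223 − 8q − 8q = 0, i.e. q = 223/16 = 13.9375.

13.9375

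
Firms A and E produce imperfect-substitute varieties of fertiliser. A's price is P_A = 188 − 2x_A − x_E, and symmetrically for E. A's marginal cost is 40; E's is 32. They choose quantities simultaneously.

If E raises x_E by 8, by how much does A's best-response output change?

Firm A's profit: π = x_A(188 − 2x_A − x_E) − 40x_A.
∂π/∂x_A = 148 − 4x_A − x_E = 0 ⇒ x_A = 37 − 0.25x_E.
The reaction-function slope is −0.25, so an 8-unit rise in x_E moves x_A by −0.25 × 8 = −2. A's best response falls — the actions are strategic substitutes.

-2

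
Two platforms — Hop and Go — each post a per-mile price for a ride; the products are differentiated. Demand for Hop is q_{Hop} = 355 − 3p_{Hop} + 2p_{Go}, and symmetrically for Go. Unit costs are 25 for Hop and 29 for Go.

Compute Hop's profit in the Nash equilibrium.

Hop's profit: π = (p_{Hop} − 25)(355 − 3p_{Hop} + 2p_{Go}).
∂π/∂p_{Hop} = 430 − 6p_{Hop} + 2p_{Go} = 0 ⇒ p_{Hop} = 215/3 + (1/3)p_{Go}.
Similarly p_{Go} = 221/3 + (1/3)p_{Hop}.
Solving the two reaction functions simultaneously: (1 − (1/3)(1/3))p_{Hop} = 215/3 + (1/3)·(221/3), so (8/9)p_{Hop} = 866/9 and p_{Hop} = 108.25.
Then p_{Go} = 221/3 + (1/3)·108.25 = 109.75.
q_{Hop} = 355 − 3·108.25 + 2·109.75 = 249.75.
Profit = (108.25 − 25)·249.75 = 20791.6875.

20791.6875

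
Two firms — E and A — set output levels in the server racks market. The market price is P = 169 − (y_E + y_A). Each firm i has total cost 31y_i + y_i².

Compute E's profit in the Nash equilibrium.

1523.52

Firm E's profit: π = y_E(169 − (y_E + y_A)) − 31y_E − y_E².
∂π/∂y_E = 138 − 4y_E − y_A = 0, so y_E = 34.5 − 0.25y_A.
Setting y_E = y_A in the reaction function: y_E = 34.5 − 0.25y_E, so y_E = 34.5 / 1.25 = 27.6.
Price P = 169 − 55.2 = 113.8.
E's profit: (113.8 − 31)·27.6 − (27.6)² = 1523.52.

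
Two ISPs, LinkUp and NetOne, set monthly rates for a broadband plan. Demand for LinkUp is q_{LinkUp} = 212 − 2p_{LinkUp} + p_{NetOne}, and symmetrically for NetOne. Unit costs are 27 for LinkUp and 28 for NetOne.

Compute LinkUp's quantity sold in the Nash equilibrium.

LinkUp's profit: π = (p_{LinkUp} − 27)(212 − 2p_{LinkUp} + p_{NetOne}).
∂π/∂p_{LinkUp} = 266 − 4p_{LinkUp} + p_{NetOne} = 0 ⇒ p_{LinkUp} = 66.5 + 0.25p_{NetOne}.
Similarly p_{NetOne} = 67 + 0.25p_{LinkUp}.
Solving the two reaction functions simultaneously: (1 − (0.25)(0.25))p_{LinkUp} = 66.5 + 0.25·67, so 0.9375p_{LinkUp} = 83.25 and p_{LinkUp} = 88.8.
Then p_{NetOne} = 67 + 0.25·88.8 = 89.2.
q_{LinkUp} = 212 − 2·88.8 + 89.2 = 123.6.

123.6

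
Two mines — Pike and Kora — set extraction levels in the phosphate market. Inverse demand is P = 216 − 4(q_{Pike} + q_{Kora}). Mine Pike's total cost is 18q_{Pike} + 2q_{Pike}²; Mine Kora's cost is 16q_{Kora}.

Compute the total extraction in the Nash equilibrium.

Mine Pike's profit: π = q_{Pike}(216 − 4(q_{Pike} + q_{Kora})) − 18q_{Pike} − 2q_{Pike}².
∂π/∂q_{Pike} = 198 − 12q_{Pike} − 4q_{Kora} = 0, so q_{Pike} = 16.5 − (1/3)q_{Kora}.
For Kora: ∂π/∂q_{Kora} = 200 − 8q_{Kora} − 4q_{Pike} = 0 ⇒ q_{Kora} = 25 − 0.5q_{Pike}.
Solving the two reaction functions simultaneously: (1 − (−1/3)(−0.5))q_{Pike} = 16.5 − (1/3)·25, so (5/6)q_{Pike} = 49/6 and q_{Pike} = 9.8.
Then q_{Kora} = 25 − 0.5·9.8 = 20.1.
Total extraction: 9.8 + 20.1 = 29.9.

29.9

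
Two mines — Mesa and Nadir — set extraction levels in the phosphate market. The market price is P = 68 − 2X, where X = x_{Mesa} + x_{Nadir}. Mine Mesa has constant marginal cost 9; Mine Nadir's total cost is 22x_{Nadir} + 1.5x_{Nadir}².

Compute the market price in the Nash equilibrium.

35.75

Mine Mesa's profit: π = x_{Mesa}(68 − 2(x_{Mesa} + x_{Nadir})) − 9x_{Mesa}.
∂π/∂x_{Mesa} = 59 − 4x_{Mesa} − 2x_{Nadir} = 0, so x_{Mesa} = 14.75 − 0.5x_{Nadir}.
For Nadir: ∂π/∂x_{Nadir} = 46 − 7x_{Nadir} − 2x_{Mesa} = 0 ⇒ x_{Nadir} = 46/7 − (2/7)x_{Mesa}.
Solving the two reaction functions simultaneously: (1 − (−0.5)(−2/7))x_{Mesa} = 14.75 − 0.5·(46/7), so (6/7)x_{Mesa} = 321/28 and x_{Mesa} = 13.375.
Then x_{Nadir} = 46/7 − (2/7)·13.375 = 2.75.
Equilibrium price: P = 68 − 2·16.125 = 35.75.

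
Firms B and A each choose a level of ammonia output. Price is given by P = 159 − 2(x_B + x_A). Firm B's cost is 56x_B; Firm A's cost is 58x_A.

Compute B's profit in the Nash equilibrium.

612.5

Firm B's profit: π = x_B(159 − 2(x_B + x_A)) − 56x_B.
∂π/∂x_B = 103 − 4x_B − 2x_A = 0, so x_B = 25.75 − 0.5x_A.
By the same steps for A: x_A = 25.25 − 0.5x_B.
Solving the two reaction functions simultaneously: (1 − (−0.5)(−0.5))x_B = 25.75 − 0.5·25.25, so 0.75x_B = 13.125 and x_B = 17.5.
Then x_A = 25.25 − 0.5·17.5 = 16.5.
Price P = 159 − 2·34 = 91.
B's profit: (91 − 56)·17.5 = 612.5.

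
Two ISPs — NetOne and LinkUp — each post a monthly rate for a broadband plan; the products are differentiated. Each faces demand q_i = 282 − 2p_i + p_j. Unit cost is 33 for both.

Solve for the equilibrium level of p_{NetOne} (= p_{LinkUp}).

NetOne's profit: π = (p_{NetOne} − 33)(282 − 2p_{NetOne} + p_{LinkUp}).
∂π/∂p_{NetOne} = 348 − 4p_{NetOne} + p_{LinkUp} = 0 ⇒ p_{NetOne} = 87 + 0.25p_{LinkUp}.
By symmetry p_{LinkUp} = p_{NetOne}; substituting into the reaction function, 0.75p_{NetOne} = 87 and p_{NetOne} = 116.

116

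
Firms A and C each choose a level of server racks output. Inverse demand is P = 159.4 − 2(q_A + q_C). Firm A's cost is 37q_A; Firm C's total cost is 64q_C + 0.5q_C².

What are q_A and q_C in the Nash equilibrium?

26.325, 8.55

Firm A's profit: π = q_A(159.4 − 2(q_A + q_C)) − 37q_A.
∂π/∂q_A = 122.4 − 4q_A − 2q_C = 0, so q_A = 30.6 − 0.5q_C.
For C: ∂π/∂q_C = 95.4 − 5q_C − 2q_A = 0 ⇒ q_C = 19.08 − 0.4q_A.
Plugging q_C into A's best response: q_A = 30.6 − 0.5(19.08 − 0.4q_A) ⇒ 0.8q_A = 21.06, so q_A = 26.325.
Then q_C = 19.08 − 0.4·26.325 = 8.55.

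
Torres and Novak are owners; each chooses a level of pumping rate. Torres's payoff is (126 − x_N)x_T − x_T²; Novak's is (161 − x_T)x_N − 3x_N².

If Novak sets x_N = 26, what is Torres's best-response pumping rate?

50

Expanding Torres's payoff: 126x_T − x_Nx_T − x_T².
∂π/∂x_T = 126 − x_N − 2x_T = 0, so x_T = 63 − 0.5x_N.
At x_N = 26: x_T = 63 − 0.5·26 = 50.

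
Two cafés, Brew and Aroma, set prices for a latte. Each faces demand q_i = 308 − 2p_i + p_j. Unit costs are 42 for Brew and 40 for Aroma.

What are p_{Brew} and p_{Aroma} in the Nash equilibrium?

130.4, 129.6

Brew's profit: π = (p_{Brew} − 42)(308 − 2p_{Brew} + p_{Aroma}).
∂π/∂p_{Brew} = 392 − 4p_{Brew} + p_{Aroma} = 0 ⇒ p_{Brew} = 98 + 0.25p_{Aroma}.
Similarly p_{Aroma} = 97 + 0.25p_{Brew}.
Solving the two reaction functions simultaneously: (1 − (0.25)(0.25))p_{Brew} = 98 + 0.25·97, so 0.9375p_{Brew} = 122.25 and p_{Brew} = 130.4.
Then p_{Aroma} = 97 + 0.25·130.4 = 129.6.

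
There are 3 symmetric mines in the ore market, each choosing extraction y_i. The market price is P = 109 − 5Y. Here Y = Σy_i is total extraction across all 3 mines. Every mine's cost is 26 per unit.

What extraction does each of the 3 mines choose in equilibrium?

A representative mine's profit is π_i = y_i(109 − 5Y) − 26y_i, with Y = y_i + Σ_{j≠i} y_j.
First-order condition: 83 − 10y_i − 5Σ_{j≠i} y_j = 0.
In a symmetric equilibrium every mine chooses the same y, so Σ_{j≠i} y_j = 2y. The condition becomes 83 − 20y = 0, giving y = 83/20 = 4.15.

4.15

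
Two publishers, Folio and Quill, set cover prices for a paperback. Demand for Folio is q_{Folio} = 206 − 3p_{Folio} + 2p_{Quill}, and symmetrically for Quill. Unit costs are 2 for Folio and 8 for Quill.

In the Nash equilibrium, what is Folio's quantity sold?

156.375

Folio's profit: π = (p_{Folio} − 2)(206 − 3p_{Folio} + 2p_{Quill}).
∂π/∂p_{Folio} = 212 − 6p_{Folio} + 2p_{Quill} = 0 ⇒ p_{Folio} = 106/3 + (1/3)p_{Quill}.
Similarly p_{Quill} = 115/3 + (1/3)p_{Folio}.
Plugging p_{Quill} into Folio's best response: p_{Folio} = 106/3 + (1/3)(115/3 + (1/3)p_{Folio}) ⇒ (8/9)p_{Folio} = 433/9, so p_{Folio} = 54.125.
Then p_{Quill} = 115/3 + (1/3)·54.125 = 56.375.
q_{Folio} = 206 − 3·54.125 + 2·56.375 = 156.375.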